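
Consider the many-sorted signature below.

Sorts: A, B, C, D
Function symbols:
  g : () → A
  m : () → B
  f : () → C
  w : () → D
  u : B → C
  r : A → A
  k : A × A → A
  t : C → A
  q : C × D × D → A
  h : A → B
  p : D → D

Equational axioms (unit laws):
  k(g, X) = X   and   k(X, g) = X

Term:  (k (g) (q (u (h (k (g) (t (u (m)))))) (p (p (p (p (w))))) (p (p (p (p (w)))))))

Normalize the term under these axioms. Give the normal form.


1. (k (g) (q (u (h (k (g) (t (u (m)))))) (p (p (p (p (w))))) (p (p (p (p (w)))))))  →  (q (u (h (k (g) (t (u (m)))))) (p (p (p (p (w))))) (p (p (p (p (w))))))
2. (q (u (h (k (g) (t (u (m)))))) (p (p (p (p (w))))) (p (p (p (p (w))))))  →  (q (u (h (t (u (m))))) (p (p (p (p (w))))) (p (p (p (p (w))))))

normal form = (q (u (h (t (u (m))))) (p (p (p (p (w))))) (p (p (p (p (w))))))


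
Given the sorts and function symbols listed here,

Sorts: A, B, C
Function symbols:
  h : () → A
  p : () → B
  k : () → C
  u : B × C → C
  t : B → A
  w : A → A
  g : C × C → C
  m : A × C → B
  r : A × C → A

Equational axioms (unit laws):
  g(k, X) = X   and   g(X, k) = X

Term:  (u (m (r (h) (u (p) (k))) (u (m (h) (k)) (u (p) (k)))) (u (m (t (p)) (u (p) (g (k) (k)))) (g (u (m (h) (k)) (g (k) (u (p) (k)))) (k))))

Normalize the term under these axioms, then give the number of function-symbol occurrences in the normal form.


1. (u (m (r (h) (u (p) (k))) (u (m (h) (k)) (u (p) (k)))) (u (m (t (p)) (u (p) (g (k) (k)))) (g (u (m (h) (k)) (g (k) (u (p) (k)))) (k))))  →  (u (m (r (h) (u (p) (k))) (u (m (h) (k)) (u (p) (k)))) (u (m (t (p)) (u (p) (k))) (g (u (m (h) (k)) (g (k) (u (p) (k)))) (k))))
2. (u (m (r (h) (u (p) (k))) (u (m (h) (k)) (u (p) (k)))) (u (m (t (p)) (u (p) (k))) (g (u (m (h) (k)) (g (k) (u (p) (k)))) (k))))  →  (u (m (r (h) (u (p) (k))) (u (m (h) (k)) (u (p) (k)))) (u (m (t (p)) (u (p) (k))) (u (m (h) (k)) (g (k) (u (p) (k))))))
3. (u (m (r (h) (u (p) (k))) (u (m (h) (k)) (u (p) (k)))) (u (m (t (p)) (u (p) (k))) (u (m (h) (k)) (g (k) (u (p) (k))))))  →  (u (m (r (h) (u (p) (k))) (u (m (h) (k)) (u (p) (k)))) (u (m (t (p)) (u (p) (k))) (u (m (h) (k)) (u (p) (k)))))
normal form: (u (m (r (h) (u (p) (k))) (u (m (h) (k)) (u (p) (k)))) (u (m (t (p)) (u (p) (k))) (u (m (h) (k)) (u (p) (k)))))

size = 28


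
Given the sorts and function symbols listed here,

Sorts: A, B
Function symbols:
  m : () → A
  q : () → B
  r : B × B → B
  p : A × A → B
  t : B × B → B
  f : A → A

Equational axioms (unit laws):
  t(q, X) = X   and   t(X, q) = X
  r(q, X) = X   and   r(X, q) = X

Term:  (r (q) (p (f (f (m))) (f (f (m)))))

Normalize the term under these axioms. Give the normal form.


1. (r (q) (p (f (f (m))) (f (f (m)))))  →  (p (f (f (m))) (f (f (m))))

normal form = (p (f (f (m))) (f (f (m))))


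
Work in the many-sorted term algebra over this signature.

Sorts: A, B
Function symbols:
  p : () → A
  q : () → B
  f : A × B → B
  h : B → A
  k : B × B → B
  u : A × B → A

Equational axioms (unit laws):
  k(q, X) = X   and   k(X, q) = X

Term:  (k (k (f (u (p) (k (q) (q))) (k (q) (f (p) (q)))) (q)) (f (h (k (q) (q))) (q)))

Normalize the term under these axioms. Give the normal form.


1. (k (k (f (u (p) (k (q) (q))) (k (q) (f (p) (q)))) (q)) (f (h (k (q) (q))) (q)))  →  (k (f (u (p) (k (q) (q))) (k (q) (f (p) (q)))) (f (h (k (q) (q))) (q)))
2. (k (f (u (p) (k (q) (q))) (k (q) (f (p) (q)))) (f (h (k (q) (q))) (q)))  →  (k (f (u (p) (q)) (k (q) (f (p) (q)))) (f (h (k (q) (q))) (q)))
3. (k (f (u (p) (q)) (k (q) (f (p) (q)))) (f (h (k (q) (q))) (q)))  →  (k (f (u (p) (q)) (f (p) (q))) (f (h (k (q) (q))) (q)))
4. (k (f (u (p) (q)) (f (p) (q))) (f (h (k (q) (q))) (q)))  →  (k (f (u (p) (q)) (f (p) (q))) (f (h (q)) (q)))

normal form = (k (f (u (p) (q)) (f (p) (q))) (f (h (q)) (q)))


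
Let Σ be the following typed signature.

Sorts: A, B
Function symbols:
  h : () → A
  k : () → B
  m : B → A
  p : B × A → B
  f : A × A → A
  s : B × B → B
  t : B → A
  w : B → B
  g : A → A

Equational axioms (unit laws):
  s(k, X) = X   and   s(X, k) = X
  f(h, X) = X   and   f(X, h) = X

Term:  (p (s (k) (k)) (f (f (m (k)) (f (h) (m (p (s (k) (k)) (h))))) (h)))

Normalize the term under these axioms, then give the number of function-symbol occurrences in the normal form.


1. (p (s (k) (k)) (f (f (m (k)) (f (h) (m (p (s (k) (k)) (h))))) (h)))  →  (p (k) (f (f (m (k)) (f (h) (m (p (s (k) (k)) (h))))) (h)))
2. (p (k) (f (f (m (k)) (f (h) (m (p (s (k) (k)) (h))))) (h)))  →  (p (k) (f (m (k)) (f (h) (m (p (s (k) (k)) (h))))))
3. (p (k) (f (m (k)) (f (h) (m (p (s (k) (k)) (h))))))  →  (p (k) (f (m (k)) (m (p (s (k) (k)) (h)))))
4. (p (k) (f (m (k)) (m (p (s (k) (k)) (h)))))  →  (p (k) (f (m (k)) (m (p (k) (h)))))
normal form: (p (k) (f (m (k)) (m (p (k) (h)))))

size = 9


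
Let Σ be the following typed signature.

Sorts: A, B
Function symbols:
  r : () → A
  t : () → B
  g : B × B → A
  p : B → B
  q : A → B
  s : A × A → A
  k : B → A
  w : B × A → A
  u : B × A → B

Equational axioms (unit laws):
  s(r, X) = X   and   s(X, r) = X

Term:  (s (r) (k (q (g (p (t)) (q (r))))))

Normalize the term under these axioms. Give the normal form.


1. (s (r) (k (q (g (p (t)) (q (r))))))  →  (k (q (g (p (t)) (q (r)))))

normal form = (k (q (g (p (t)) (q (r)))))


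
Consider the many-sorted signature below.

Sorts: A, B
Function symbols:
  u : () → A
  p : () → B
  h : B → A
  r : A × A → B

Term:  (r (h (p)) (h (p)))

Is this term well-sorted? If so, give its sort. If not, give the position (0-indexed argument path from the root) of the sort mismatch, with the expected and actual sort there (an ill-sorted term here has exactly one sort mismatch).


    (p) : B
  (h (p)) : A
    (p) : B
  (h (p)) : A
(r (h (p)) (h (p))) : B

well-sorted; sort = B


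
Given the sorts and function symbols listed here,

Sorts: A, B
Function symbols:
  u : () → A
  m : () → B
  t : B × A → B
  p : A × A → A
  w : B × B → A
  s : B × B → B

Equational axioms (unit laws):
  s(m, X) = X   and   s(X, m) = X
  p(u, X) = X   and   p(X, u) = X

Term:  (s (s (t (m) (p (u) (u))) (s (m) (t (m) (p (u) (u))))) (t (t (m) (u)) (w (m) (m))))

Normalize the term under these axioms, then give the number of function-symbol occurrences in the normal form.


1. (s (s (t (m) (p (u) (u))) (s (m) (t (m) (p (u) (u))))) (t (t (m) (u)) (w (m) (m))))  →  (s (s (t (m) (u)) (s (m) (t (m) (p (u) (u))))) (t (t (m) (u)) (w (m) (m))))
2. (s (s (t (m) (u)) (s (m) (t (m) (p (u) (u))))) (t (t (m) (u)) (w (m) (m))))  →  (s (s (t (m) (u)) (t (m) (p (u) (u)))) (t (t (m) (u)) (w (m) (m))))
3. (s (s (t (m) (u)) (t (m) (p (u) (u)))) (t (t (m) (u)) (w (m) (m))))  →  (s (s (t (m) (u)) (t (m) (u))) (t (t (m) (u)) (w (m) (m))))
normal form: (s (s (t (m) (u)) (t (m) (u))) (t (t (m) (u)) (w (m) (m))))

size = 15


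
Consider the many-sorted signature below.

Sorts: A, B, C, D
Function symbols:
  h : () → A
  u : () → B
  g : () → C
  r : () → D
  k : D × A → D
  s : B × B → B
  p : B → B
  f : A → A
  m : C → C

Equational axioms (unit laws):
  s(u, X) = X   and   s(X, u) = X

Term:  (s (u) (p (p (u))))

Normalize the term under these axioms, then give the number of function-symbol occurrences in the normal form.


1. (s (u) (p (p (u))))  →  (p (p (u)))
normal form: (p (p (u)))

size = 3


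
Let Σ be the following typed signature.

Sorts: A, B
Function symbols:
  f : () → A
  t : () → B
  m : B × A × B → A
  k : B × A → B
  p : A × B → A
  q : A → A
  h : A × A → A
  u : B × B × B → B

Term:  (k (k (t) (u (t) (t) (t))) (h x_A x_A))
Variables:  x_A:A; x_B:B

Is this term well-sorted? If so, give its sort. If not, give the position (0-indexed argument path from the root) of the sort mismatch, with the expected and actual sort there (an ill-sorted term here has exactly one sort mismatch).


    (t) : B
      (t) : B
      (t) : B
      (t) : B
    (u (t) (t) (t)) : B
  (k (t) (u (t) (t) (t))) : ✗ arg 1 at [0, 1] has sort B, expected A
    x_A : A
    x_A : A
  (h x_A x_A) : A

ill-sorted at position [0, 1]: expected A, got B


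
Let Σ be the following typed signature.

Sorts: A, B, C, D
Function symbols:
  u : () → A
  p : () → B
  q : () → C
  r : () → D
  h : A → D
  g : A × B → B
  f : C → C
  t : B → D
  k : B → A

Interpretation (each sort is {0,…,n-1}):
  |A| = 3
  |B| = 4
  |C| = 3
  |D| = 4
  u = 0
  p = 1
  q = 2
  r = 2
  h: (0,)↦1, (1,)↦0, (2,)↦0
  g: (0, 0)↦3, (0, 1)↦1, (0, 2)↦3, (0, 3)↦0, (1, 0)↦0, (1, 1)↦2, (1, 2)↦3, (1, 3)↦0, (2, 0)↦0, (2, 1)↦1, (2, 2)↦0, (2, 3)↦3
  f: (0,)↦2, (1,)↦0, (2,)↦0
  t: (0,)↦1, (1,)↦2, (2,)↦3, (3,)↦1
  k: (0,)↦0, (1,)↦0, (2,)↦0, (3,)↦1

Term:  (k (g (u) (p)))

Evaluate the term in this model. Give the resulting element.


value = 0

  u = 0
  p = 1
  (g (u) (p)) = g(0, 1) = 1
  (k (g (u) (p))) = k(1,) = 0


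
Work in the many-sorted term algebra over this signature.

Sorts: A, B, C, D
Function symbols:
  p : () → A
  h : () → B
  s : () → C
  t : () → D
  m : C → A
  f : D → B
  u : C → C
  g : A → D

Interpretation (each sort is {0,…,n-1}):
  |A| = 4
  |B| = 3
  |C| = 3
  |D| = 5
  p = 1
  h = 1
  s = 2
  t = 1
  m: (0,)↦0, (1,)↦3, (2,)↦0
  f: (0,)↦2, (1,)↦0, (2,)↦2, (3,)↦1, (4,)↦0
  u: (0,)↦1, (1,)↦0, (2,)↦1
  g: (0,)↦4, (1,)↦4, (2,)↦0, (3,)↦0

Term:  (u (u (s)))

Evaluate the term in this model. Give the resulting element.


  s = 2
  (u (s)) = u(2,) = 1
  (u (u (s))) = u(1,) = 0

value = 0


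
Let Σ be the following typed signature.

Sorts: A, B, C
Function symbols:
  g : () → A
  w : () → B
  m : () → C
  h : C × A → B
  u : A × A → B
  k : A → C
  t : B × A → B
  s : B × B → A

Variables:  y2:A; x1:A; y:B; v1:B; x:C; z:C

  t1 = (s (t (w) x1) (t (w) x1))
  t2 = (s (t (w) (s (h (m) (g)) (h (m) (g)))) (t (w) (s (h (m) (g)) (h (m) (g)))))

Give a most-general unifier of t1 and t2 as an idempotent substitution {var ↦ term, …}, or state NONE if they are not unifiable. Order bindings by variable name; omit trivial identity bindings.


{x1 ↦ (s (h (m) (g)) (h (m) (g)))}


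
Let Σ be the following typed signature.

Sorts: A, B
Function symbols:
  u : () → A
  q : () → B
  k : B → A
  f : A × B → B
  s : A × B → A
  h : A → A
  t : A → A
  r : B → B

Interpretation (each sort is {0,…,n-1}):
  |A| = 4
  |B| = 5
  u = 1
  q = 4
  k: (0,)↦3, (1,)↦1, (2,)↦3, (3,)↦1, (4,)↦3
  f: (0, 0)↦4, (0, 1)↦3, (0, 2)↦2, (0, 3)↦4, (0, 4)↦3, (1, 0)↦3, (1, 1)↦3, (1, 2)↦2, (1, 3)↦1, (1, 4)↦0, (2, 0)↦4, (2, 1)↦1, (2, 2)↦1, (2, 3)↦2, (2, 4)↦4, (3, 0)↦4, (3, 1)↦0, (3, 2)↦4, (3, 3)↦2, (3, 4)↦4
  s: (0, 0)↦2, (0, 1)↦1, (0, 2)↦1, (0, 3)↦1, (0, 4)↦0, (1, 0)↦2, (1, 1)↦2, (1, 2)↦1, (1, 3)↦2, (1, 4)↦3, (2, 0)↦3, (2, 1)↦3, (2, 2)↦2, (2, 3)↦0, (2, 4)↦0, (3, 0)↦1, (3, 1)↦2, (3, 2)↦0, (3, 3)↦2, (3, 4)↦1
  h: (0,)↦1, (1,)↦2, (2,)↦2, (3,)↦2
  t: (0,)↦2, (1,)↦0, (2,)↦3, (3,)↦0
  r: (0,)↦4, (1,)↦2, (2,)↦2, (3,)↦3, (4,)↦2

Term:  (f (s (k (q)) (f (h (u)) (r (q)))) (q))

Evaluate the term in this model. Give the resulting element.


value = 4

  q = 4
  (k (q)) = k(4,) = 3
  u = 1
  (h (u)) = h(1,) = 2
  q = 4
  (r (q)) = r(4,) = 2
  (f (h (u)) (r (q))) = f(2, 2) = 1
  (s (k (q)) (f (h (u)) (r (q)))) = s(3, 1) = 2
  q = 4
  (f (s (k (q)) (f (h (u)) (r (q)))) (q)) = f(2, 4) = 4


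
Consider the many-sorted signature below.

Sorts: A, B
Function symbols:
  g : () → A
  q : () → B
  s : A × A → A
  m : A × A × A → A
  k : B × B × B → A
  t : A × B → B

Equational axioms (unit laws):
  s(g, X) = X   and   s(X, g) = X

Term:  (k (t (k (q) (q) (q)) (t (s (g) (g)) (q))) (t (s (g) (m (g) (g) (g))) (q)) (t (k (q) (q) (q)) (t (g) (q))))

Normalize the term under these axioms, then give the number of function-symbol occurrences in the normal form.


size = 23

1. (k (t (k (q) (q) (q)) (t (s (g) (g)) (q))) (t (s (g) (m (g) (g) (g))) (q)) (t (k (q) (q) (q)) (t (g) (q))))  →  (k (t (k (q) (q) (q)) (t (g) (q))) (t (s (g) (m (g) (g) (g))) (q)) (t (k (q) (q) (q)) (t (g) (q))))
2. (k (t (k (q) (q) (q)) (t (g) (q))) (t (s (g) (m (g) (g) (g))) (q)) (t (k (q) (q) (q)) (t (g) (q))))  →  (k (t (k (q) (q) (q)) (t (g) (q))) (t (m (g) (g) (g)) (q)) (t (k (q) (q) (q)) (t (g) (q))))
normal form: (k (t (k (q) (q) (q)) (t (g) (q))) (t (m (g) (g) (g)) (q)) (t (k (q) (q) (q)) (t (g) (q))))


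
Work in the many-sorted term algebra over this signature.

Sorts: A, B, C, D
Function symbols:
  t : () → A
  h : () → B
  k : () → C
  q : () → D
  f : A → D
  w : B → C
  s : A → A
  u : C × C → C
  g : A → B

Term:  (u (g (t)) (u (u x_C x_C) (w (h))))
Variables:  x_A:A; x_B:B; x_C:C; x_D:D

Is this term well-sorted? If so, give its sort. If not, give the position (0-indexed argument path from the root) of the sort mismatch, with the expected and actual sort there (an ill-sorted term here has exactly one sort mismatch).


ill-sorted at position [0]: expected C, got B

    (t) : A
  (g (t)) : B
      x_C : C
      x_C : C
    (u x_C x_C) : C
      (h) : B
    (w (h)) : C
  (u (u x_C x_C) (w (h))) : C
(u (g (t)) (u (u x_C x_C) (w (h)))) : ✗ arg 0 at [0] has sort B, expected C


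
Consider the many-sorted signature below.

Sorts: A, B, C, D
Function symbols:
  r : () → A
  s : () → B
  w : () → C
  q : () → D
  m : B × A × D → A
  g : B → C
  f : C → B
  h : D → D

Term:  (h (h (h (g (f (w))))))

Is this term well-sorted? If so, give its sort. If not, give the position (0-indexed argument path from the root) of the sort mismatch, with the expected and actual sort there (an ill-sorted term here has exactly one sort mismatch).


          (w) : C
        (f (w)) : B
      (g (f (w))) : C
    (h (g (f (w)))) : ✗ arg 0 at [0, 0, 0] has sort C, expected D

ill-sorted at position [0, 0, 0]: expected D, got C


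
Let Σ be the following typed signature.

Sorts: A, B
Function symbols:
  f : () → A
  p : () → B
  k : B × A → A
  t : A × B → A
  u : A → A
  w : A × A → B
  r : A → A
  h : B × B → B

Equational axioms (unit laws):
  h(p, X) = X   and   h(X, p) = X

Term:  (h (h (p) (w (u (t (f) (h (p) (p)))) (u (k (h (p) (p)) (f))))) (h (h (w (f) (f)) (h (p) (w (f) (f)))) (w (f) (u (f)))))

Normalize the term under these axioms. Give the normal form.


1. (h (h (p) (w (u (t (f) (h (p) (p)))) (u (k (h (p) (p)) (f))))) (h (h (w (f) (f)) (h (p) (w (f) (f)))) (w (f) (u (f)))))  →  (h (w (u (t (f) (h (p) (p)))) (u (k (h (p) (p)) (f)))) (h (h (w (f) (f)) (h (p) (w (f) (f)))) (w (f) (u (f)))))
2. (h (w (u (t (f) (h (p) (p)))) (u (k (h (p) (p)) (f)))) (h (h (w (f) (f)) (h (p) (w (f) (f)))) (w (f) (u (f)))))  →  (h (w (u (t (f) (p))) (u (k (h (p) (p)) (f)))) (h (h (w (f) (f)) (h (p) (w (f) (f)))) (w (f) (u (f)))))
3. (h (w (u (t (f) (p))) (u (k (h (p) (p)) (f)))) (h (h (w (f) (f)) (h (p) (w (f) (f)))) (w (f) (u (f)))))  →  (h (w (u (t (f) (p))) (u (k (p) (f)))) (h (h (w (f) (f)) (h (p) (w (f) (f)))) (w (f) (u (f)))))
4. (h (w (u (t (f) (p))) (u (k (p) (f)))) (h (h (w (f) (f)) (h (p) (w (f) (f)))) (w (f) (u (f)))))  →  (h (w (u (t (f) (p))) (u (k (p) (f)))) (h (h (w (f) (f)) (w (f) (f))) (w (f) (u (f)))))

normal form = (h (w (u (t (f) (p))) (u (k (p) (f)))) (h (h (w (f) (f)) (w (f) (f))) (w (f) (u (f)))))


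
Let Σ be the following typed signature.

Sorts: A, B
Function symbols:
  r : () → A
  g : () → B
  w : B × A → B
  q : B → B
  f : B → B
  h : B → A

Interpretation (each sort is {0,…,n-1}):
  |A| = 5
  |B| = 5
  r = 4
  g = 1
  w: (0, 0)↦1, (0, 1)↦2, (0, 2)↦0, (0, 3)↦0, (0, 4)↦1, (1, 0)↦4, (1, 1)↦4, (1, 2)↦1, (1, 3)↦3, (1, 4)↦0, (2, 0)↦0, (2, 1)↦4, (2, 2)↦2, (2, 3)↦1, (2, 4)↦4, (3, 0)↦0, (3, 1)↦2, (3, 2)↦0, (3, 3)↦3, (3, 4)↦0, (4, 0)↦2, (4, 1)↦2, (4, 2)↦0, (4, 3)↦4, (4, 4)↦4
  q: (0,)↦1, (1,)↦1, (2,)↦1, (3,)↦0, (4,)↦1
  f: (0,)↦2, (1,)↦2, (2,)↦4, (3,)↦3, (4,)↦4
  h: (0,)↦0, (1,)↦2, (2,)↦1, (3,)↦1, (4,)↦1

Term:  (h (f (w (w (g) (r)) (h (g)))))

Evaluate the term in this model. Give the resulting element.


  g = 1
  r = 4
  (w (g) (r)) = w(1, 4) = 0
  g = 1
  (h (g)) = h(1,) = 2
  (w (w (g) (r)) (h (g))) = w(0, 2) = 0
  (f (w (w (g) (r)) (h (g)))) = f(0,) = 2
  (h (f (w (w (g) (r)) (h (g))))) = h(2,) = 1

value = 1


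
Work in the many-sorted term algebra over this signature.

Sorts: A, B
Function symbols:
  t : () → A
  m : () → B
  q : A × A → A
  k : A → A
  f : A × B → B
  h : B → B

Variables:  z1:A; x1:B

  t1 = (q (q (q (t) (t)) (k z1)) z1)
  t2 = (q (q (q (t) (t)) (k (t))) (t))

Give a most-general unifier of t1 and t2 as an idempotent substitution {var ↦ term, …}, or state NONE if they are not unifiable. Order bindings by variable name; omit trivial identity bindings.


{z1 ↦ (t)}


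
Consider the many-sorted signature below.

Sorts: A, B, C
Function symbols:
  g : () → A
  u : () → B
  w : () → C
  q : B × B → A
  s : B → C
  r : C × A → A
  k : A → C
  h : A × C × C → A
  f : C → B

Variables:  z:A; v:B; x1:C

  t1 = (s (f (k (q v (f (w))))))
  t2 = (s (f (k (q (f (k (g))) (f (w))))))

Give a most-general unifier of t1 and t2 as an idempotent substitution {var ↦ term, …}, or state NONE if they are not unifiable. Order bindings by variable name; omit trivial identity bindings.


{v ↦ (f (k (g)))}


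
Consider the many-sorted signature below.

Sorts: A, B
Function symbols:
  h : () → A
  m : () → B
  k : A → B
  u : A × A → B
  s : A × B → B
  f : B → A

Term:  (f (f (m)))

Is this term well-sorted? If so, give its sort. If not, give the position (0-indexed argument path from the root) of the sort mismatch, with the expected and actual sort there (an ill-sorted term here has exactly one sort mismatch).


    (m) : B
  (f (m)) : A
(f (f (m))) : ✗ arg 0 at [0] has sort A, expected B

ill-sorted at position [0]: expected B, got A


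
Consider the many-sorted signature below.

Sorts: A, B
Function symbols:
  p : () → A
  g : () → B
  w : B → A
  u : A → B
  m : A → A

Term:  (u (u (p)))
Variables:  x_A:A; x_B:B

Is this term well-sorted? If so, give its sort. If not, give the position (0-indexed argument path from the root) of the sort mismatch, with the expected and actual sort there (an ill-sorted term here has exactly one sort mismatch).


    (p) : A
  (u (p)) : B
(u (u (p))) : ✗ arg 0 at [0] has sort B, expected A

ill-sorted at position [0]: expected A, got B


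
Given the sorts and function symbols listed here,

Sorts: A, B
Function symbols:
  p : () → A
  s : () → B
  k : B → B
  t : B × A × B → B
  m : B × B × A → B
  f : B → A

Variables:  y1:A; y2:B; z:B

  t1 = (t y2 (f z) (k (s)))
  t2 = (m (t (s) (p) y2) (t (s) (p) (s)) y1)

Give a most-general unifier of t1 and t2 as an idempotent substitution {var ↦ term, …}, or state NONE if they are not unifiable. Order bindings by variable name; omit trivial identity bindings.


NONE (not unifiable)

head clash or occurs-check failure — not unifiable


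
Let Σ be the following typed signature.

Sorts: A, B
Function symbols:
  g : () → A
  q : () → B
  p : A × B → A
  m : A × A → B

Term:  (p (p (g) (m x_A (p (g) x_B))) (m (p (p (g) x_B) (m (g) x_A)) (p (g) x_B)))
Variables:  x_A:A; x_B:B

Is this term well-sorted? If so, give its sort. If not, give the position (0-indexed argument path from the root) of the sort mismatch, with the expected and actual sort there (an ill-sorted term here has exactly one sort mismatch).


well-sorted; sort = A

    (g) : A
      x_A : A
        (g) : A
        x_B : B
      (p (g) x_B) : A
    (m x_A (p (g) x_B)) : B
  (p (g) (m x_A (p (g) x_B))) : A
        (g) : A
        x_B : B
      (p (g) x_B) : A
        (g) : A
        x_A : A
      (m (g) x_A) : B
    (p (p (g) x_B) (m (g) x_A)) : A
      (g) : A
      x_B : B
    (p (g) x_B) : A
  (m (p (p (g) x_B) (m (g) x_A)) (p (g) x_B)) : B
(p (p (g) (m x_A (p (g) x_B))) (m (p (p (g) x_B) (m (g) x_A)) (p (g) x_B))) : A


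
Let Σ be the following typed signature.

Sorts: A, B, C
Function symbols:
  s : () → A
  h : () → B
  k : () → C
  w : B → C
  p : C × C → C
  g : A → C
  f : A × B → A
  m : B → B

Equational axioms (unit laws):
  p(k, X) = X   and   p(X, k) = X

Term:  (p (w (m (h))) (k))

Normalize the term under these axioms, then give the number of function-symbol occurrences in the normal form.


size = 3

1. (p (w (m (h))) (k))  →  (w (m (h)))
normal form: (w (m (h)))


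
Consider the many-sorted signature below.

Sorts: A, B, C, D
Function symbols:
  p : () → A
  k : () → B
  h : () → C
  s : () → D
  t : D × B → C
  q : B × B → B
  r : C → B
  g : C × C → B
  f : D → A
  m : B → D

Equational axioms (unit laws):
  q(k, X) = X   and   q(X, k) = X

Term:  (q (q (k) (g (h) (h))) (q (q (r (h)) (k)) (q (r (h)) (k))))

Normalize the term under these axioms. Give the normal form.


normal form = (q (g (h) (h)) (q (r (h)) (r (h))))

1. (q (q (k) (g (h) (h))) (q (q (r (h)) (k)) (q (r (h)) (k))))  →  (q (g (h) (h)) (q (q (r (h)) (k)) (q (r (h)) (k))))
2. (q (g (h) (h)) (q (q (r (h)) (k)) (q (r (h)) (k))))  →  (q (g (h) (h)) (q (r (h)) (q (r (h)) (k))))
3. (q (g (h) (h)) (q (r (h)) (q (r (h)) (k))))  →  (q (g (h) (h)) (q (r (h)) (r (h))))


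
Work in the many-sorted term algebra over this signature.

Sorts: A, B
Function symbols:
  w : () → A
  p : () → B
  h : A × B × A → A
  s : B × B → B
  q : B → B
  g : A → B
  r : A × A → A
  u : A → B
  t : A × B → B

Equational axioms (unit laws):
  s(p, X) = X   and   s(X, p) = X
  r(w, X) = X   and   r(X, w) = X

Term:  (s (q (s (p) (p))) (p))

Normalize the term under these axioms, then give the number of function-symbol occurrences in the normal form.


1. (s (q (s (p) (p))) (p))  →  (q (s (p) (p)))
2. (q (s (p) (p)))  →  (q (p))
normal form: (q (p))

size = 2


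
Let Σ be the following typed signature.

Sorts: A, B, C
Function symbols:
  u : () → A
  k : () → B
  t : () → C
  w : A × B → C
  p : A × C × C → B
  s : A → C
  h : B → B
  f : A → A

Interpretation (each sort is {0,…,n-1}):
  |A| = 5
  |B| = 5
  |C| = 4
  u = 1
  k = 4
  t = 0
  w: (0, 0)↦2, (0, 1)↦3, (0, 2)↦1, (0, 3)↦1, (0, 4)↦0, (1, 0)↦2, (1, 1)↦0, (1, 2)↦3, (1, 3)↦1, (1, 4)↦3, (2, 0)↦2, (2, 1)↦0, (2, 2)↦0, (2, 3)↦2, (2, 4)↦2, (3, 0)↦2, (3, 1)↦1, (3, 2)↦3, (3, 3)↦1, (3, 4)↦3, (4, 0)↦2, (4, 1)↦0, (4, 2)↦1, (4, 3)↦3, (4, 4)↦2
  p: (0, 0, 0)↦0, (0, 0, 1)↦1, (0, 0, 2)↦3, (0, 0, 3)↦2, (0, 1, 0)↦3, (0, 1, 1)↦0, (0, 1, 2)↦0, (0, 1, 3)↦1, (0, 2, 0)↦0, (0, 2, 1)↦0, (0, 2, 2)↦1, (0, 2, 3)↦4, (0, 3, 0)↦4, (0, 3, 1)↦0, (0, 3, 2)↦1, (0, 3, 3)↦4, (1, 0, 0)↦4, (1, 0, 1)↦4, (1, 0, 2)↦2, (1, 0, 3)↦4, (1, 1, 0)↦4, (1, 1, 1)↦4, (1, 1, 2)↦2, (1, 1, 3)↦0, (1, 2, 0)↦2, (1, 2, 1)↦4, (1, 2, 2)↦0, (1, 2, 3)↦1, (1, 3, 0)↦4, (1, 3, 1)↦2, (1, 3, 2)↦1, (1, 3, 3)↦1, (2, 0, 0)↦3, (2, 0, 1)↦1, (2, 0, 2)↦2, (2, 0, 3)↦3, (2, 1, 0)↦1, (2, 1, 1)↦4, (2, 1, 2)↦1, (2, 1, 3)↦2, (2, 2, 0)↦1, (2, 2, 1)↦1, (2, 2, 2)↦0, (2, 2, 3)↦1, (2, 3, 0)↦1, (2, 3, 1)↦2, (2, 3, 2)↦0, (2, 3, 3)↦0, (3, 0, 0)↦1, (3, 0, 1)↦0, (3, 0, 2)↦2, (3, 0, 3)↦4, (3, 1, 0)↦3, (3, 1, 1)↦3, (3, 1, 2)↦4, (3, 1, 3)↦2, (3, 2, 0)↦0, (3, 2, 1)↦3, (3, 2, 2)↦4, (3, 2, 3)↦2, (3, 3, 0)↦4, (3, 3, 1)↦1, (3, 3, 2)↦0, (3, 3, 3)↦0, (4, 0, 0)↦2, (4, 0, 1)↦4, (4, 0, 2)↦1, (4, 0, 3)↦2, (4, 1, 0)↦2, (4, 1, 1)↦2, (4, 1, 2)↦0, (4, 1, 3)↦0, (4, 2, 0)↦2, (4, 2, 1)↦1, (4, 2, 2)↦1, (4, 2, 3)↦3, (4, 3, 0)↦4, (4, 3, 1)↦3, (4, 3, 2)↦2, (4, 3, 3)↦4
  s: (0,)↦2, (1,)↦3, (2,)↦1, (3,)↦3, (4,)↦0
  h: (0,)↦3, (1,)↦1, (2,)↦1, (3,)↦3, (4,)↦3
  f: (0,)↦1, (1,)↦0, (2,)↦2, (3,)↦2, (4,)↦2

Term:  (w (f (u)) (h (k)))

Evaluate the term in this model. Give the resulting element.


value = 1

  u = 1
  (f (u)) = f(1,) = 0
  k = 4
  (h (k)) = h(4,) = 3
  (w (f (u)) (h (k))) = w(0, 3) = 1


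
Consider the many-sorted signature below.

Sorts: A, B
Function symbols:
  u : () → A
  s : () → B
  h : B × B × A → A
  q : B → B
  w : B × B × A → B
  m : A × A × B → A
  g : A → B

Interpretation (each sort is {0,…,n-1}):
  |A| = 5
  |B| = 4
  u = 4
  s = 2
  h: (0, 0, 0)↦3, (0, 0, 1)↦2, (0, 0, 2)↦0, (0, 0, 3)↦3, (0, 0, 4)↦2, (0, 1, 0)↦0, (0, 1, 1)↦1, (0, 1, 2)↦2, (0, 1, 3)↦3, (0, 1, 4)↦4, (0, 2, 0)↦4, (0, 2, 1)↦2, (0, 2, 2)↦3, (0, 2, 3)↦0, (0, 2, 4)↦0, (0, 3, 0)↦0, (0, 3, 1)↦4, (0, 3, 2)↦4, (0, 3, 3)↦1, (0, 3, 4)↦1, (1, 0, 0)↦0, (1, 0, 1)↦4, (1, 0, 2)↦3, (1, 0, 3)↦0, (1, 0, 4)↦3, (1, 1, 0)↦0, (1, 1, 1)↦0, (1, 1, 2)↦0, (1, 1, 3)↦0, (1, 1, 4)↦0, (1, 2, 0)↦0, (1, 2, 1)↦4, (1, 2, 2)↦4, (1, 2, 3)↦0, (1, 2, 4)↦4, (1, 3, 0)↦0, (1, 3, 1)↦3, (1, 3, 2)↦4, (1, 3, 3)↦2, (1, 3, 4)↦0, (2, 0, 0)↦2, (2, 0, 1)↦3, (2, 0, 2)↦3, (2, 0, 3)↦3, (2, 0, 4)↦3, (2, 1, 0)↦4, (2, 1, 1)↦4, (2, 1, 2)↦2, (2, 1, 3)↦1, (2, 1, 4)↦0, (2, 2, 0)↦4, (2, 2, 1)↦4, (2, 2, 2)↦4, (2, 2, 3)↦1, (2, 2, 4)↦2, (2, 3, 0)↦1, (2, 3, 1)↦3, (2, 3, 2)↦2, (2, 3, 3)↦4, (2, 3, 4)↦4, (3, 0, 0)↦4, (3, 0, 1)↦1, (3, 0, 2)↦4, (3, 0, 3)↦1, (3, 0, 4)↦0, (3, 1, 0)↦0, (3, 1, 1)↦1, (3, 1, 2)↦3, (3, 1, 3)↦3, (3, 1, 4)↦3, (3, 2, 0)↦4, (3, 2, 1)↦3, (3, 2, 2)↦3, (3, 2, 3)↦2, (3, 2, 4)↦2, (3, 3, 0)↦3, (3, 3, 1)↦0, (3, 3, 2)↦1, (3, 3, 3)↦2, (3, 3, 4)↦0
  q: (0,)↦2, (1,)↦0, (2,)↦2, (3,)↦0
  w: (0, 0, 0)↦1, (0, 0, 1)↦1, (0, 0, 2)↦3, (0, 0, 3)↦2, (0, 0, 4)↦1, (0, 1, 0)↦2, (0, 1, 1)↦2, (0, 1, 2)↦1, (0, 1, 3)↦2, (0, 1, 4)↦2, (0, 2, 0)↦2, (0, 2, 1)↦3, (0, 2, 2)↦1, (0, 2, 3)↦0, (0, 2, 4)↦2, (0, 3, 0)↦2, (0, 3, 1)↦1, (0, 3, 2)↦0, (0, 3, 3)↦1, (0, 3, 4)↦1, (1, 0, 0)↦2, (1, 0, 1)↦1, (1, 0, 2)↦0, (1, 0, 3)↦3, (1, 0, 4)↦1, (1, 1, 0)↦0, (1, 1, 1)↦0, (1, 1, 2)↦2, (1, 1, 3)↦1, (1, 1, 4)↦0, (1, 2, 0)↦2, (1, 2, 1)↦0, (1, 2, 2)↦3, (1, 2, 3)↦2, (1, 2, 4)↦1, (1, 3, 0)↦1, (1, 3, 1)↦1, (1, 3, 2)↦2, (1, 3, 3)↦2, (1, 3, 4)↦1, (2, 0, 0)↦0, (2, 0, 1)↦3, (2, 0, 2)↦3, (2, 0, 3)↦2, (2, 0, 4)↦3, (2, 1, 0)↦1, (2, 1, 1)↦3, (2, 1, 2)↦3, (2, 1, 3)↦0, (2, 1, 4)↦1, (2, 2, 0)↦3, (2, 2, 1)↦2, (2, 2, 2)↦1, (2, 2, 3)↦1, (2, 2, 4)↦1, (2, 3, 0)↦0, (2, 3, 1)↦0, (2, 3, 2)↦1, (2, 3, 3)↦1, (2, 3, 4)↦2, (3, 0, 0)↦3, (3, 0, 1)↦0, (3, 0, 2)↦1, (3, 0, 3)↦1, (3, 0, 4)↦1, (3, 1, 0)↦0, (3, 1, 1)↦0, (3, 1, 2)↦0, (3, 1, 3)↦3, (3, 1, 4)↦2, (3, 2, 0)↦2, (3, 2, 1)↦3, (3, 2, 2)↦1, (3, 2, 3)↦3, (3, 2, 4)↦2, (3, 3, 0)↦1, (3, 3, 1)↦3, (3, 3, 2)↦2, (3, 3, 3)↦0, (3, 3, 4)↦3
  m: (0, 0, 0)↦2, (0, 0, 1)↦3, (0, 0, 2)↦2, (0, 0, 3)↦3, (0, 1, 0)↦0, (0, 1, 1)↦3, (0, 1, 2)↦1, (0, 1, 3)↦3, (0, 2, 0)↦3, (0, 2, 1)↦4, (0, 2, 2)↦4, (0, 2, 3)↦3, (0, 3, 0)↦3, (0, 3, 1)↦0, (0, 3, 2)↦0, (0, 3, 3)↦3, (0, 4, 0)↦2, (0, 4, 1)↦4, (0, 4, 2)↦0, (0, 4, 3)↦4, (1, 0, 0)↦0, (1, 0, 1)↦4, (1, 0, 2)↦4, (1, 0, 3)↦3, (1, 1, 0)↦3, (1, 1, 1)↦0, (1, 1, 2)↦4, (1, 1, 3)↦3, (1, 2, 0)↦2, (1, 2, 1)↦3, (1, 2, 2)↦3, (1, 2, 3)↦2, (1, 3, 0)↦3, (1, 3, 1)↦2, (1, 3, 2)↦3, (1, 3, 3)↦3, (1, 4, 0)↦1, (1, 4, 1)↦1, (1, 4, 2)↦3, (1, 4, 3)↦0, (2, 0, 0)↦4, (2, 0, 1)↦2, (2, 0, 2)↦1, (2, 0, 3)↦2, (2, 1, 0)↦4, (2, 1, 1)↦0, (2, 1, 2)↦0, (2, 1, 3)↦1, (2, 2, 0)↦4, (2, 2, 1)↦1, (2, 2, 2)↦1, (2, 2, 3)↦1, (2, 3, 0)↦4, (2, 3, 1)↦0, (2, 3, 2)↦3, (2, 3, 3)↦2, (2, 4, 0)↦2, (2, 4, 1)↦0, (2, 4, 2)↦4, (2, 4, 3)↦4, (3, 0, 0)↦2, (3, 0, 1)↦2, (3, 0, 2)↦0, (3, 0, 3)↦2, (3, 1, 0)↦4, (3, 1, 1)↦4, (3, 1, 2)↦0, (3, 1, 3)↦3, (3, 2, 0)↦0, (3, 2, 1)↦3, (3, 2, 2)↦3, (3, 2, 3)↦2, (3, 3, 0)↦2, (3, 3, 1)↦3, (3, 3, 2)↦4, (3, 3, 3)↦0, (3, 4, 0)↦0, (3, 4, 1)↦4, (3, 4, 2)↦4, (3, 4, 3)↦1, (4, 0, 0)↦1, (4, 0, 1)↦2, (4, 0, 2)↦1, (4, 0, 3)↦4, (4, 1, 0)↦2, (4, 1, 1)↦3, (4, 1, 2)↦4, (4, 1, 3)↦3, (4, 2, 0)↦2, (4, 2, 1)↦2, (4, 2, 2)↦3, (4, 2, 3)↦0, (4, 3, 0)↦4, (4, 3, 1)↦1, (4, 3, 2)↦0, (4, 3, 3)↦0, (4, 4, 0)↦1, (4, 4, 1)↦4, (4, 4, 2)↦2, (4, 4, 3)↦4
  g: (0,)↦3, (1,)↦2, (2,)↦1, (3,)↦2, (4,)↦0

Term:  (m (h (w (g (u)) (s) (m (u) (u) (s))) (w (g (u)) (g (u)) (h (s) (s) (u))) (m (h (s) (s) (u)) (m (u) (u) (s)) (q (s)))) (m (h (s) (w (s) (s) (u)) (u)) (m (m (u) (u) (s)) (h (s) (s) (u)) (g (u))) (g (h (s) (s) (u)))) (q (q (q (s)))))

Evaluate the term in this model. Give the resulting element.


  u = 4
  (g (u)) = g(4,) = 0
  s = 2
  u = 4
  u = 4
  s = 2
  (m (u) (u) (s)) = m(4, 4, 2) = 2
  (w (g (u)) (s) (m (u) (u) (s))) = w(0, 2, 2) = 1
  u = 4
  (g (u)) = g(4,) = 0
  u = 4
  (g (u)) = g(4,) = 0
  s = 2
  s = 2
  u = 4
  (h (s) (s) (u)) = h(2, 2, 4) = 2
  (w (g (u)) (g (u)) (h (s) (s) (u))) = w(0, 0, 2) = 3
  s = 2
  s = 2
  u = 4
  (h (s) (s) (u)) = h(2, 2, 4) = 2
  u = 4
  u = 4
  s = 2
  (m (u) (u) (s)) = m(4, 4, 2) = 2
  s = 2
  (q (s)) = q(2,) = 2
  (m (h (s) (s) (u)) (m (u) (u) (s)) (q (s))) = m(2, 2, 2) = 1
  (h (w (g (u)) (s) (m (u) (u) (s))) (w (g (u)) (g (u)) (h (s) (s) (u))) (m (h (s) (s) (u)) (m (u) (u) (s)) (q (s)))) = h(1, 3, 1) = 3
  s = 2
  s = 2
  s = 2
  u = 4
  (w (s) (s) (u)) = w(2, 2, 4) = 1
  u = 4
  (h (s) (w (s) (s) (u)) (u)) = h(2, 1, 4) = 0
  u = 4
  u = 4
  s = 2
  (m (u) (u) (s)) = m(4, 4, 2) = 2
  s = 2
  s = 2
  u = 4
  (h (s) (s) (u)) = h(2, 2, 4) = 2
  u = 4
  (g (u)) = g(4,) = 0
  (m (m (u) (u) (s)) (h (s) (s) (u)) (g (u))) = m(2, 2, 0) = 4
  s = 2
  s = 2
  u = 4
  (h (s) (s) (u)) = h(2, 2, 4) = 2
  (g (h (s) (s) (u))) = g(2,) = 1
  (m (h (s) (w (s) (s) (u)) (u)) (m (m (u) (u) (s)) (h (s) (s) (u)) (g (u))) (g (h (s) (s) (u)))) = m(0, 4, 1) = 4
  s = 2
  (q (s)) = q(2,) = 2
  (q (q (s))) = q(2,) = 2
  (q (q (q (s)))) = q(2,) = 2
  (m (h (w (g (u)) (s) (m (u) (u) (s))) (w (g (u)) (g (u)) (h (s) (s) (u))) (m (h (s) (s) (u)) (m (u) (u) (s)) (q (s)))) (m (h (s) (w (s) (s) (u)) (u)) (m (m (u) (u) (s)) (h (s) (s) (u)) (g (u))) (g (h (s) (s) (u)))) (q (q (q (s))))) = m(3, 4, 2) = 4

value = 4


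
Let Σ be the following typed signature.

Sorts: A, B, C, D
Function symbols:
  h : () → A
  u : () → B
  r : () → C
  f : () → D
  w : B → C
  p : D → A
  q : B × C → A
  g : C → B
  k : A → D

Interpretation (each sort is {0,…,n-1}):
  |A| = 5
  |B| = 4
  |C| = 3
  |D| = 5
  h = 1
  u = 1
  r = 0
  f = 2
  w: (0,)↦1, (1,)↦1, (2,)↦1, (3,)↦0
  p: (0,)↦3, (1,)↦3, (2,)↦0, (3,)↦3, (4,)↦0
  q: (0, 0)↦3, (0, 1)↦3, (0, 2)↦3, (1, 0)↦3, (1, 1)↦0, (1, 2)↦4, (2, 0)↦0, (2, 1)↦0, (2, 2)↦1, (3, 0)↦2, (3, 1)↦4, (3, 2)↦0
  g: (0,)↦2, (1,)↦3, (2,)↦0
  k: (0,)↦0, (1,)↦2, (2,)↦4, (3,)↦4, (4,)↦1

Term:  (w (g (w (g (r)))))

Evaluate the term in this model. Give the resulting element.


  r = 0
  (g (r)) = g(0,) = 2
  (w (g (r))) = w(2,) = 1
  (g (w (g (r)))) = g(1,) = 3
  (w (g (w (g (r))))) = w(3,) = 0

value = 0


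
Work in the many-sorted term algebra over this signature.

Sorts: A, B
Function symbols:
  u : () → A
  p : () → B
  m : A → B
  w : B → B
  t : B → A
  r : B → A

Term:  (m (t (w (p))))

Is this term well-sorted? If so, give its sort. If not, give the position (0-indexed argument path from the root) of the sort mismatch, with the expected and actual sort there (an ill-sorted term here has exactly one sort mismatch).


      (p) : B
    (w (p)) : B
  (t (w (p))) : A
(m (t (w (p)))) : B

well-sorted; sort = B


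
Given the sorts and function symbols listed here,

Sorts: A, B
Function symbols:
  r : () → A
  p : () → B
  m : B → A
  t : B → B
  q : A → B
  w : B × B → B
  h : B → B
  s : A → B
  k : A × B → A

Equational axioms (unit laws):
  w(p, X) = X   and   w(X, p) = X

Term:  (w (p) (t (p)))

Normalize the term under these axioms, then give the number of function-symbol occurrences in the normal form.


1. (w (p) (t (p)))  →  (t (p))
normal form: (t (p))

size = 2


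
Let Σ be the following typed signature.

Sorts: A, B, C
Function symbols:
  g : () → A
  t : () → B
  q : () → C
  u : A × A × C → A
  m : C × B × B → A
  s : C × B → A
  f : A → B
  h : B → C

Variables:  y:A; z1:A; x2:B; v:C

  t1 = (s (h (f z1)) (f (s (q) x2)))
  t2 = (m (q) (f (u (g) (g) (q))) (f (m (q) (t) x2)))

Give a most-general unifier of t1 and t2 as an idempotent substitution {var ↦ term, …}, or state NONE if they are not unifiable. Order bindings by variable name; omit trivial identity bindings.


head clash or occurs-check failure — not unifiable

NONE (not unifiable)


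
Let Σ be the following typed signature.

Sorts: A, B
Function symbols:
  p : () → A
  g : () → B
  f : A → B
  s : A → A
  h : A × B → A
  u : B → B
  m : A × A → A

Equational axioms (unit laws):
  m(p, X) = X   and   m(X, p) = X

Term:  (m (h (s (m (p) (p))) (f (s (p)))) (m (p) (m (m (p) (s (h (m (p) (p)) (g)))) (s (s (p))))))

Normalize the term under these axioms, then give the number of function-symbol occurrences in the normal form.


1. (m (h (s (m (p) (p))) (f (s (p)))) (m (p) (m (m (p) (s (h (m (p) (p)) (g)))) (s (s (p))))))  →  (m (h (s (p)) (f (s (p)))) (m (p) (m (m (p) (s (h (m (p) (p)) (g)))) (s (s (p))))))
2. (m (h (s (p)) (f (s (p)))) (m (p) (m (m (p) (s (h (m (p) (p)) (g)))) (s (s (p))))))  →  (m (h (s (p)) (f (s (p)))) (m (m (p) (s (h (m (p) (p)) (g)))) (s (s (p)))))
3. (m (h (s (p)) (f (s (p)))) (m (m (p) (s (h (m (p) (p)) (g)))) (s (s (p)))))  →  (m (h (s (p)) (f (s (p)))) (m (s (h (m (p) (p)) (g))) (s (s (p)))))
4. (m (h (s (p)) (f (s (p)))) (m (s (h (m (p) (p)) (g))) (s (s (p)))))  →  (m (h (s (p)) (f (s (p)))) (m (s (h (p) (g))) (s (s (p)))))
normal form: (m (h (s (p)) (f (s (p)))) (m (s (h (p) (g))) (s (s (p)))))

size = 15


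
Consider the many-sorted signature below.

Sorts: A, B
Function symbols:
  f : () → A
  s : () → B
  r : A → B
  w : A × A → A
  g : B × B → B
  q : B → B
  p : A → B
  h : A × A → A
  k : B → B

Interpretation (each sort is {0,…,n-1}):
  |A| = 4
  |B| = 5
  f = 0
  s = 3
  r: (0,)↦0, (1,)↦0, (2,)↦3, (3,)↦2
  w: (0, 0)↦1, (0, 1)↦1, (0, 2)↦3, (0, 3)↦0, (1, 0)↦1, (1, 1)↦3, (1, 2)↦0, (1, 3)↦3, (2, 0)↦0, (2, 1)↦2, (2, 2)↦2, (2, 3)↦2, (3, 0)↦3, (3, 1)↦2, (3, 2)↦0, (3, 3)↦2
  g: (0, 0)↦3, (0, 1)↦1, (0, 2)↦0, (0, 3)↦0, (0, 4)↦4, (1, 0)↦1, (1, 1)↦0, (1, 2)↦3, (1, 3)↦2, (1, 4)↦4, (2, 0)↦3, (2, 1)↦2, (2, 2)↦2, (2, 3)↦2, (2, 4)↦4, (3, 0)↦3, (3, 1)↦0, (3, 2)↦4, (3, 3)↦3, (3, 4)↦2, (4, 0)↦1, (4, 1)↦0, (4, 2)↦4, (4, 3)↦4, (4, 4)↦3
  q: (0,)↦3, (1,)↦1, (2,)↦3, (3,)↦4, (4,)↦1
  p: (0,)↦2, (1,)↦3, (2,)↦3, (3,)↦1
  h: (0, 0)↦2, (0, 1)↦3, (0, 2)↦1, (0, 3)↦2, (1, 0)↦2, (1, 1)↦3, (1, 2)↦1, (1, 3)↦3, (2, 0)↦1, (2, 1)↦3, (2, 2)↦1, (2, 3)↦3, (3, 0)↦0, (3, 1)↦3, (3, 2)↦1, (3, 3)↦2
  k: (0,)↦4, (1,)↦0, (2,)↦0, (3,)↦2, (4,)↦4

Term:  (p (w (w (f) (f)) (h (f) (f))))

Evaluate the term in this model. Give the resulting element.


  f = 0
  f = 0
  (w (f) (f)) = w(0, 0) = 1
  f = 0
  f = 0
  (h (f) (f)) = h(0, 0) = 2
  (w (w (f) (f)) (h (f) (f))) = w(1, 2) = 0
  (p (w (w (f) (f)) (h (f) (f)))) = p(0,) = 2

value = 2


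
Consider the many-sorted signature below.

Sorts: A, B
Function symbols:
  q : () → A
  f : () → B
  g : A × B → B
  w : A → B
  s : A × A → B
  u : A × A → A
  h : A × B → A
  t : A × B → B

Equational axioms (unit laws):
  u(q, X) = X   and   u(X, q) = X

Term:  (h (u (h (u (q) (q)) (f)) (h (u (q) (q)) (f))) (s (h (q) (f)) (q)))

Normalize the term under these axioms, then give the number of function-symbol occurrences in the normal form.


1. (h (u (h (u (q) (q)) (f)) (h (u (q) (q)) (f))) (s (h (q) (f)) (q)))  →  (h (u (h (q) (f)) (h (u (q) (q)) (f))) (s (h (q) (f)) (q)))
2. (h (u (h (q) (f)) (h (u (q) (q)) (f))) (s (h (q) (f)) (q)))  →  (h (u (h (q) (f)) (h (q) (f))) (s (h (q) (f)) (q)))
normal form: (h (u (h (q) (f)) (h (q) (f))) (s (h (q) (f)) (q)))

size = 13


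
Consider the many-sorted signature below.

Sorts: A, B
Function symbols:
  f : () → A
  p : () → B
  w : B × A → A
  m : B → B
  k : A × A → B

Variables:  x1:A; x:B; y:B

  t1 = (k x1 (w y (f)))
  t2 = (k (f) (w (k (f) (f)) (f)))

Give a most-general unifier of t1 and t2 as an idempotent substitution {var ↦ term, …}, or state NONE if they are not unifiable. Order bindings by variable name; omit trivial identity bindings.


{x1 ↦ (f), y ↦ (k (f) (f))}


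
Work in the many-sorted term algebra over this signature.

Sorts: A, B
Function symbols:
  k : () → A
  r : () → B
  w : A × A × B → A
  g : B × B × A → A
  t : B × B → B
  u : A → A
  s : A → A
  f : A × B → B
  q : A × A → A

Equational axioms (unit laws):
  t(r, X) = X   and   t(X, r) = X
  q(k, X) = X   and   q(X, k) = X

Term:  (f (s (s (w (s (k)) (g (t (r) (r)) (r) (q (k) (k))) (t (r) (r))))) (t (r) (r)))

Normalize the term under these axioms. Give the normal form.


normal form = (f (s (s (w (s (k)) (g (r) (r) (k)) (r)))) (r))

1. (f (s (s (w (s (k)) (g (t (r) (r)) (r) (q (k) (k))) (t (r) (r))))) (t (r) (r)))  →  (f (s (s (w (s (k)) (g (r) (r) (q (k) (k))) (t (r) (r))))) (t (r) (r)))
2. (f (s (s (w (s (k)) (g (r) (r) (q (k) (k))) (t (r) (r))))) (t (r) (r)))  →  (f (s (s (w (s (k)) (g (r) (r) (k)) (t (r) (r))))) (t (r) (r)))
3. (f (s (s (w (s (k)) (g (r) (r) (k)) (t (r) (r))))) (t (r) (r)))  →  (f (s (s (w (s (k)) (g (r) (r) (k)) (r)))) (t (r) (r)))
4. (f (s (s (w (s (k)) (g (r) (r) (k)) (r)))) (t (r) (r)))  →  (f (s (s (w (s (k)) (g (r) (r) (k)) (r)))) (r))


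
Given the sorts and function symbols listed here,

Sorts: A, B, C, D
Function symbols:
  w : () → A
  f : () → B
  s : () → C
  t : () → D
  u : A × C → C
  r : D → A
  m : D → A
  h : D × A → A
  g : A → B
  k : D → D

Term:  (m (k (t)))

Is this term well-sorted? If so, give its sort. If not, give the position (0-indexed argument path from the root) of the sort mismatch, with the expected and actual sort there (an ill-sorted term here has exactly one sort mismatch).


well-sorted; sort = A

    (t) : D
  (k (t)) : D
(m (k (t))) : A


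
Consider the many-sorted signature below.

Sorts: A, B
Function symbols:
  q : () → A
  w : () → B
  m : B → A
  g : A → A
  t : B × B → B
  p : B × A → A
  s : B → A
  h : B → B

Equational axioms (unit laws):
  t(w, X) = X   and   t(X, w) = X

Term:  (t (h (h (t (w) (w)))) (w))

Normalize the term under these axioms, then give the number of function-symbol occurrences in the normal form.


size = 3

1. (t (h (h (t (w) (w)))) (w))  →  (h (h (t (w) (w))))
2. (h (h (t (w) (w))))  →  (h (h (w)))
normal form: (h (h (w)))


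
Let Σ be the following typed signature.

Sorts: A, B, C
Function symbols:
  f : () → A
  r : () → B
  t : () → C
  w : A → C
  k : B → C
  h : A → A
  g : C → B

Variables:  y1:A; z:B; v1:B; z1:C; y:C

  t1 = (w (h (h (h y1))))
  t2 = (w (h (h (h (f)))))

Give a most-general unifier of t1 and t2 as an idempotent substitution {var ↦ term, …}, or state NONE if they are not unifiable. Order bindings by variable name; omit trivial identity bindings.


{y1 ↦ (f)}


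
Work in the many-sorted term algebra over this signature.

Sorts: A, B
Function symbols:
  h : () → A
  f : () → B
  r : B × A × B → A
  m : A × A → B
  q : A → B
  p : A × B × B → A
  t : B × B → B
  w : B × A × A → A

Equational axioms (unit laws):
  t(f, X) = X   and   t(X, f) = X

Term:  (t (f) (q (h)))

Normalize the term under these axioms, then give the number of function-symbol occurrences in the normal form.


size = 2

1. (t (f) (q (h)))  →  (q (h))
normal form: (q (h))


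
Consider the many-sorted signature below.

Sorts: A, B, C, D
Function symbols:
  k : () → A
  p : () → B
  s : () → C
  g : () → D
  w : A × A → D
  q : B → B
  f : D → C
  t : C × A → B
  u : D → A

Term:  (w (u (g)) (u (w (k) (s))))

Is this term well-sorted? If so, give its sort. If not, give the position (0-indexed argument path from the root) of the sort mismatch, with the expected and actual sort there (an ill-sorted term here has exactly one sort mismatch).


ill-sorted at position [1, 0, 1]: expected A, got C

    (g) : D
  (u (g)) : A
      (k) : A
      (s) : C
    (w (k) (s)) : ✗ arg 1 at [1, 0, 1] has sort C, expected A
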